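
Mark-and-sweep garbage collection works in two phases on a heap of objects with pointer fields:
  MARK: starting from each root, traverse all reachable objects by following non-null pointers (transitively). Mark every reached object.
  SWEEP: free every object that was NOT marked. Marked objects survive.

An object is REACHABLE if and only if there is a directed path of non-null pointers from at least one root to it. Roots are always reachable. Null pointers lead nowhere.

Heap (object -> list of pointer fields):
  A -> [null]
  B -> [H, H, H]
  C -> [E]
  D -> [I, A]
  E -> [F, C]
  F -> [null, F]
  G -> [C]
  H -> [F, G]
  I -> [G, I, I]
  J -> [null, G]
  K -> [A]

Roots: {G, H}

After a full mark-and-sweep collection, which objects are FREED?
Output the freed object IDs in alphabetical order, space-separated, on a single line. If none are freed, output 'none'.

Answer: A B D I J K

Derivation:
Roots: G H
Mark G: refs=C, marked=G
Mark H: refs=F G, marked=G H
Mark C: refs=E, marked=C G H
Mark F: refs=null F, marked=C F G H
Mark E: refs=F C, marked=C E F G H
Unmarked (collected): A B D I J K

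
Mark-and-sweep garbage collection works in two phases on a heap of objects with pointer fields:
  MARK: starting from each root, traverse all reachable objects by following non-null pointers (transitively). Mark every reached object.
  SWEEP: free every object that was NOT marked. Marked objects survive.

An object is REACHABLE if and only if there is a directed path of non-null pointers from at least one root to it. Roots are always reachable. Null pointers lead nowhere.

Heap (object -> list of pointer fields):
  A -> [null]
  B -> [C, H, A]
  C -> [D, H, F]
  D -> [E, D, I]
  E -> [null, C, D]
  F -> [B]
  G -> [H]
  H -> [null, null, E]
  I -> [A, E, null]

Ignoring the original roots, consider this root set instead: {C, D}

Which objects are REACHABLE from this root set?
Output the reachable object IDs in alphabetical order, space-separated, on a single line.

Answer: A B C D E F H I

Derivation:
Roots: C D
Mark C: refs=D H F, marked=C
Mark D: refs=E D I, marked=C D
Mark H: refs=null null E, marked=C D H
Mark F: refs=B, marked=C D F H
Mark E: refs=null C D, marked=C D E F H
Mark I: refs=A E null, marked=C D E F H I
Mark B: refs=C H A, marked=B C D E F H I
Mark A: refs=null, marked=A B C D E F H I
Unmarked (collected): G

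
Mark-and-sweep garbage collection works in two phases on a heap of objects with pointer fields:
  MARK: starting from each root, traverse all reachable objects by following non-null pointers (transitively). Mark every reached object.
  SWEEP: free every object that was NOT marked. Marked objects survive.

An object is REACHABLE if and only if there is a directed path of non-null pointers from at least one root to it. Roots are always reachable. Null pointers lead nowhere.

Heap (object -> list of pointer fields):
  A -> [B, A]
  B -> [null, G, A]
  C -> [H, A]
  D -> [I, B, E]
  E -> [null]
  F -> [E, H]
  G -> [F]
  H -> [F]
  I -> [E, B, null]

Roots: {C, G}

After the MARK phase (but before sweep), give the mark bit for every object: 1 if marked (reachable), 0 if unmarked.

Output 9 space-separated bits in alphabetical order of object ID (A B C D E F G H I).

Answer: 1 1 1 0 1 1 1 1 0

Derivation:
Roots: C G
Mark C: refs=H A, marked=C
Mark G: refs=F, marked=C G
Mark H: refs=F, marked=C G H
Mark A: refs=B A, marked=A C G H
Mark F: refs=E H, marked=A C F G H
Mark B: refs=null G A, marked=A B C F G H
Mark E: refs=null, marked=A B C E F G H
Unmarked (collected): D I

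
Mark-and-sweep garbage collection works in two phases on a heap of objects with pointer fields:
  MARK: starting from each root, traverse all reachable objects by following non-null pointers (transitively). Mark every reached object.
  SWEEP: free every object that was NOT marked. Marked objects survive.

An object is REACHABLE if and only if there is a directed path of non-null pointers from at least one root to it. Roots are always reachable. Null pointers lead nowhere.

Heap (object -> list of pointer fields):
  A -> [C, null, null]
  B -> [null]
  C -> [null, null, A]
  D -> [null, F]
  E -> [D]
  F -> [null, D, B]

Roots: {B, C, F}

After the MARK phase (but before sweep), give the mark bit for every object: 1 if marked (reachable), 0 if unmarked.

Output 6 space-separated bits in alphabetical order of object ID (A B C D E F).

Roots: B C F
Mark B: refs=null, marked=B
Mark C: refs=null null A, marked=B C
Mark F: refs=null D B, marked=B C F
Mark A: refs=C null null, marked=A B C F
Mark D: refs=null F, marked=A B C D F
Unmarked (collected): E

Answer: 1 1 1 1 0 1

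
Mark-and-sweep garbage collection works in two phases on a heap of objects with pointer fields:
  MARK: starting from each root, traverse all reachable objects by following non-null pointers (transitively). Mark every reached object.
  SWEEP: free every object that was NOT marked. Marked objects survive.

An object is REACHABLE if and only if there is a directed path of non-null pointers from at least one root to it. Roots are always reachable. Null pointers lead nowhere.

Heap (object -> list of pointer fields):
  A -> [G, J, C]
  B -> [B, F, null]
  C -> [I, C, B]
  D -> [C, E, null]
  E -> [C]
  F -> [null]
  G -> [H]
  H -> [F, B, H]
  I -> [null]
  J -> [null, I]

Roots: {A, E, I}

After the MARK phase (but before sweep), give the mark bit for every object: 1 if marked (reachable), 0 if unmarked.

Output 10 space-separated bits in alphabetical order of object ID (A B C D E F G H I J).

Roots: A E I
Mark A: refs=G J C, marked=A
Mark E: refs=C, marked=A E
Mark I: refs=null, marked=A E I
Mark G: refs=H, marked=A E G I
Mark J: refs=null I, marked=A E G I J
Mark C: refs=I C B, marked=A C E G I J
Mark H: refs=F B H, marked=A C E G H I J
Mark B: refs=B F null, marked=A B C E G H I J
Mark F: refs=null, marked=A B C E F G H I J
Unmarked (collected): D

Answer: 1 1 1 0 1 1 1 1 1 1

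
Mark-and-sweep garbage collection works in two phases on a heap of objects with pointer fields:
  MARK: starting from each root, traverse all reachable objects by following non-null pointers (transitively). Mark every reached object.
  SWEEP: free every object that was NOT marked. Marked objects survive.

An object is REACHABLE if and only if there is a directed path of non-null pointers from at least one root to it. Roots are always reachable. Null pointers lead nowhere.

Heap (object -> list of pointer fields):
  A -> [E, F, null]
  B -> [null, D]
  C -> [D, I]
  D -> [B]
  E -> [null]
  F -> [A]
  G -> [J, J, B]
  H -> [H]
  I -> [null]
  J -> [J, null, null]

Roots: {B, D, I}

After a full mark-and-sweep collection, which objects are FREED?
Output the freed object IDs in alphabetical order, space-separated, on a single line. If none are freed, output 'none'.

Roots: B D I
Mark B: refs=null D, marked=B
Mark D: refs=B, marked=B D
Mark I: refs=null, marked=B D I
Unmarked (collected): A C E F G H J

Answer: A C E F G H J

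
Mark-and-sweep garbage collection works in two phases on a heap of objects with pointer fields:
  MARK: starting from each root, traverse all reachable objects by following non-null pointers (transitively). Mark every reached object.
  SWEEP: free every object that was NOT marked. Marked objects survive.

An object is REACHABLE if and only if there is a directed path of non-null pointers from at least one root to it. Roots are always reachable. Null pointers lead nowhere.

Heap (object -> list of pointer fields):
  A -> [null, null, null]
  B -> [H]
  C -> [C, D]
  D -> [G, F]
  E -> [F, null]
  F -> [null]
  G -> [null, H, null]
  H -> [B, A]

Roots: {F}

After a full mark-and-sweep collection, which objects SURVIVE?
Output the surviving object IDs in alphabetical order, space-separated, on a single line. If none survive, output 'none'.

Answer: F

Derivation:
Roots: F
Mark F: refs=null, marked=F
Unmarked (collected): A B C D E G H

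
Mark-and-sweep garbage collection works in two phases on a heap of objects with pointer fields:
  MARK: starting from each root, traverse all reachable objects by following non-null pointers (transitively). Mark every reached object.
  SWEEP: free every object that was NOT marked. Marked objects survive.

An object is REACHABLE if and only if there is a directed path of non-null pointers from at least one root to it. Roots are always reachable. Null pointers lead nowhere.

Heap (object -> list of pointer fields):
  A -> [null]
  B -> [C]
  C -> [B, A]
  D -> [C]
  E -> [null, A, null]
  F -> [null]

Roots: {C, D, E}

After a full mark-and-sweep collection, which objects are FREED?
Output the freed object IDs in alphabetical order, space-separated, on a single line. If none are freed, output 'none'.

Answer: F

Derivation:
Roots: C D E
Mark C: refs=B A, marked=C
Mark D: refs=C, marked=C D
Mark E: refs=null A null, marked=C D E
Mark B: refs=C, marked=B C D E
Mark A: refs=null, marked=A B C D E
Unmarked (collected): F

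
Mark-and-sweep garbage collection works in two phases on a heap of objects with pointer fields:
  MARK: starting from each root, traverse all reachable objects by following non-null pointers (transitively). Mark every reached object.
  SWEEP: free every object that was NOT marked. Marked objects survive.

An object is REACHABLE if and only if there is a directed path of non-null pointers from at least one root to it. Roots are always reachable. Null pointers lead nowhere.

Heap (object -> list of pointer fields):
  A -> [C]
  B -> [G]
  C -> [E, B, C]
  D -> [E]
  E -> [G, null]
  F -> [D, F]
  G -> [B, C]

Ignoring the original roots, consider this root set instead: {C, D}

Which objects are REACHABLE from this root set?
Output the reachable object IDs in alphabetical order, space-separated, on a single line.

Roots: C D
Mark C: refs=E B C, marked=C
Mark D: refs=E, marked=C D
Mark E: refs=G null, marked=C D E
Mark B: refs=G, marked=B C D E
Mark G: refs=B C, marked=B C D E G
Unmarked (collected): A F

Answer: B C D E G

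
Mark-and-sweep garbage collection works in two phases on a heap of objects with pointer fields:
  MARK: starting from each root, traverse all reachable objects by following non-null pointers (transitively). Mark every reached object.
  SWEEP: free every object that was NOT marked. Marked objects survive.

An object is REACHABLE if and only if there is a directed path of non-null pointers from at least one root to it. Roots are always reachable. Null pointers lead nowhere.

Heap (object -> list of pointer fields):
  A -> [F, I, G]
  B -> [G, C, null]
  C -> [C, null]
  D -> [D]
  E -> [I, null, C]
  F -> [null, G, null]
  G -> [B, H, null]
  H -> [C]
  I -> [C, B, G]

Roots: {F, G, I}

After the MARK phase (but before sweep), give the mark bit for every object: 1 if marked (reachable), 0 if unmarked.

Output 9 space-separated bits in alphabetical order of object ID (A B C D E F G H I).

Answer: 0 1 1 0 0 1 1 1 1

Derivation:
Roots: F G I
Mark F: refs=null G null, marked=F
Mark G: refs=B H null, marked=F G
Mark I: refs=C B G, marked=F G I
Mark B: refs=G C null, marked=B F G I
Mark H: refs=C, marked=B F G H I
Mark C: refs=C null, marked=B C F G H I
Unmarked (collected): A D E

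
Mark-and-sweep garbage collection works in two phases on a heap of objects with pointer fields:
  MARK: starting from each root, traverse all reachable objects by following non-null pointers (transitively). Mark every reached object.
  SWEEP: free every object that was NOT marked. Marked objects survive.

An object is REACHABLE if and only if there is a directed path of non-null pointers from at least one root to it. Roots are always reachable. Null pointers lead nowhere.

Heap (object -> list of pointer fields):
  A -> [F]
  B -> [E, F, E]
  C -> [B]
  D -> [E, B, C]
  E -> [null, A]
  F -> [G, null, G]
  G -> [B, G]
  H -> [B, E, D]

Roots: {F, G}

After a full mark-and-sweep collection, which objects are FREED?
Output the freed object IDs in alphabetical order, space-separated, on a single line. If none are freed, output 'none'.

Roots: F G
Mark F: refs=G null G, marked=F
Mark G: refs=B G, marked=F G
Mark B: refs=E F E, marked=B F G
Mark E: refs=null A, marked=B E F G
Mark A: refs=F, marked=A B E F G
Unmarked (collected): C D H

Answer: C D H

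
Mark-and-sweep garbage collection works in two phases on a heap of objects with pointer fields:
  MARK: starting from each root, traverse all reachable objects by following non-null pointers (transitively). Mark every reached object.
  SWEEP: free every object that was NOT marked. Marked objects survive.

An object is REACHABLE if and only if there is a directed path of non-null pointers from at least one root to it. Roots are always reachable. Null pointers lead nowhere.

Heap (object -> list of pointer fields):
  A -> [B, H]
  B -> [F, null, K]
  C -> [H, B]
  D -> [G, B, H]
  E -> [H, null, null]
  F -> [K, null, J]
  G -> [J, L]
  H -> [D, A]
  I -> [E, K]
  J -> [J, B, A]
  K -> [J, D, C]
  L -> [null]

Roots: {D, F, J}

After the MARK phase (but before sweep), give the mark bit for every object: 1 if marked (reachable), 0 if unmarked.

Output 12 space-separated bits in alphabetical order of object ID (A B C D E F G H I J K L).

Answer: 1 1 1 1 0 1 1 1 0 1 1 1

Derivation:
Roots: D F J
Mark D: refs=G B H, marked=D
Mark F: refs=K null J, marked=D F
Mark J: refs=J B A, marked=D F J
Mark G: refs=J L, marked=D F G J
Mark B: refs=F null K, marked=B D F G J
Mark H: refs=D A, marked=B D F G H J
Mark K: refs=J D C, marked=B D F G H J K
Mark A: refs=B H, marked=A B D F G H J K
Mark L: refs=null, marked=A B D F G H J K L
Mark C: refs=H B, marked=A B C D F G H J K L
Unmarked (collected): E I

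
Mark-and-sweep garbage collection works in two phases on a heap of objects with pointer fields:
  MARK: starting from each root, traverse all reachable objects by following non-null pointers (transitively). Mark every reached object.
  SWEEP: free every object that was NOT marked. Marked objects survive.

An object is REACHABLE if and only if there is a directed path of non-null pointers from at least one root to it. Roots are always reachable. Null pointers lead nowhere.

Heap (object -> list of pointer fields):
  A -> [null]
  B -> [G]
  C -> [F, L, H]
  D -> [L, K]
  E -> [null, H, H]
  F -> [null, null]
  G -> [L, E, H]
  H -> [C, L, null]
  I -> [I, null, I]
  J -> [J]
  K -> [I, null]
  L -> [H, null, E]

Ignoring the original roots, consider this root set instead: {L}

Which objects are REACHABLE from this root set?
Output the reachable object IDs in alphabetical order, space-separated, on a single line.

Roots: L
Mark L: refs=H null E, marked=L
Mark H: refs=C L null, marked=H L
Mark E: refs=null H H, marked=E H L
Mark C: refs=F L H, marked=C E H L
Mark F: refs=null null, marked=C E F H L
Unmarked (collected): A B D G I J K

Answer: C E F H L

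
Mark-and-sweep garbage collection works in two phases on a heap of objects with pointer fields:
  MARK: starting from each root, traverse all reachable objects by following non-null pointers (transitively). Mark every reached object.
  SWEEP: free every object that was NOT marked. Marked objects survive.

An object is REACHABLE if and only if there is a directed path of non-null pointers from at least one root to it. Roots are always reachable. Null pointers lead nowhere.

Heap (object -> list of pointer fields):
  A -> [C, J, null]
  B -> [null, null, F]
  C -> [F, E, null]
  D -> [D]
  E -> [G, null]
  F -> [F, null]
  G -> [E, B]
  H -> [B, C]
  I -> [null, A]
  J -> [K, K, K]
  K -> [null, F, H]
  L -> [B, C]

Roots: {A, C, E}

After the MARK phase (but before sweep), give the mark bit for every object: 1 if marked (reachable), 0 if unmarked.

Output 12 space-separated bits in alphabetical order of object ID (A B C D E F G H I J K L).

Roots: A C E
Mark A: refs=C J null, marked=A
Mark C: refs=F E null, marked=A C
Mark E: refs=G null, marked=A C E
Mark J: refs=K K K, marked=A C E J
Mark F: refs=F null, marked=A C E F J
Mark G: refs=E B, marked=A C E F G J
Mark K: refs=null F H, marked=A C E F G J K
Mark B: refs=null null F, marked=A B C E F G J K
Mark H: refs=B C, marked=A B C E F G H J K
Unmarked (collected): D I L

Answer: 1 1 1 0 1 1 1 1 0 1 1 0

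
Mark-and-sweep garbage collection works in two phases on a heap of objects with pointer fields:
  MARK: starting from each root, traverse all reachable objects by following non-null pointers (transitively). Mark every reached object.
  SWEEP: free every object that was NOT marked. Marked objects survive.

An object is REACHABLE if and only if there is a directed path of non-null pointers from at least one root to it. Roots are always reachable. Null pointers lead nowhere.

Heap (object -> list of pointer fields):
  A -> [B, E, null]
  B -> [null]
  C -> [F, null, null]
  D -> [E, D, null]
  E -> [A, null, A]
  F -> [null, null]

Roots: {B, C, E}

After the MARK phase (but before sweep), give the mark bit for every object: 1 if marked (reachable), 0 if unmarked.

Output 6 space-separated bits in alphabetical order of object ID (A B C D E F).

Roots: B C E
Mark B: refs=null, marked=B
Mark C: refs=F null null, marked=B C
Mark E: refs=A null A, marked=B C E
Mark F: refs=null null, marked=B C E F
Mark A: refs=B E null, marked=A B C E F
Unmarked (collected): D

Answer: 1 1 1 0 1 1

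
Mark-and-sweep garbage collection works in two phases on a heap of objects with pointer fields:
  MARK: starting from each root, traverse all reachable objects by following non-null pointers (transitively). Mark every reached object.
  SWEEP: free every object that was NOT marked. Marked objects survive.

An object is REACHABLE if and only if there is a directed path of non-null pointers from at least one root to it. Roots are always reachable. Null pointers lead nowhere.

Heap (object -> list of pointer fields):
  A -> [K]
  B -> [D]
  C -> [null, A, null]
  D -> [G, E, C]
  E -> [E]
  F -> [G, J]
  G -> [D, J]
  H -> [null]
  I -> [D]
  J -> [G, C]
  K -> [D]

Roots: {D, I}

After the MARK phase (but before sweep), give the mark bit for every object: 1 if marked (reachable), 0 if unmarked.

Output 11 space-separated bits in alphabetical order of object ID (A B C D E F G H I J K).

Roots: D I
Mark D: refs=G E C, marked=D
Mark I: refs=D, marked=D I
Mark G: refs=D J, marked=D G I
Mark E: refs=E, marked=D E G I
Mark C: refs=null A null, marked=C D E G I
Mark J: refs=G C, marked=C D E G I J
Mark A: refs=K, marked=A C D E G I J
Mark K: refs=D, marked=A C D E G I J K
Unmarked (collected): B F H

Answer: 1 0 1 1 1 0 1 0 1 1 1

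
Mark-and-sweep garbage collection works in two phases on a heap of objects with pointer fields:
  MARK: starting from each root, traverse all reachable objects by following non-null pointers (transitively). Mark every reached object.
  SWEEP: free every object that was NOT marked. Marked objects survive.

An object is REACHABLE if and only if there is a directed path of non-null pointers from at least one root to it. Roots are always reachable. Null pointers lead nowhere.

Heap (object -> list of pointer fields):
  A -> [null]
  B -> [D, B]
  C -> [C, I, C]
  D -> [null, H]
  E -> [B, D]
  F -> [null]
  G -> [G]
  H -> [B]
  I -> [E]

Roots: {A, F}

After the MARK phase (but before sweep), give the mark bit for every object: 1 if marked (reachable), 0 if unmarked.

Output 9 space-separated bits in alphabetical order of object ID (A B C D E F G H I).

Roots: A F
Mark A: refs=null, marked=A
Mark F: refs=null, marked=A F
Unmarked (collected): B C D E G H I

Answer: 1 0 0 0 0 1 0 0 0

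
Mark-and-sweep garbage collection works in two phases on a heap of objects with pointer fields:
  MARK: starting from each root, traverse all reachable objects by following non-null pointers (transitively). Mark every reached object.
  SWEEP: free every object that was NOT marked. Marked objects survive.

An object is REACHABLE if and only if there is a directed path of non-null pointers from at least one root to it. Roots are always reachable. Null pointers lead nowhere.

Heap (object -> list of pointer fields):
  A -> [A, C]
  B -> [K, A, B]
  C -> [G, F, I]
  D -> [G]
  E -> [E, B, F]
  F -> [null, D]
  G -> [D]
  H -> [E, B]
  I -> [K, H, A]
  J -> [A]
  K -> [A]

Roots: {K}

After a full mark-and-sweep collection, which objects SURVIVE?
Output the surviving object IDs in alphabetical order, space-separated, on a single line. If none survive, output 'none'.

Roots: K
Mark K: refs=A, marked=K
Mark A: refs=A C, marked=A K
Mark C: refs=G F I, marked=A C K
Mark G: refs=D, marked=A C G K
Mark F: refs=null D, marked=A C F G K
Mark I: refs=K H A, marked=A C F G I K
Mark D: refs=G, marked=A C D F G I K
Mark H: refs=E B, marked=A C D F G H I K
Mark E: refs=E B F, marked=A C D E F G H I K
Mark B: refs=K A B, marked=A B C D E F G H I K
Unmarked (collected): J

Answer: A B C D E F G H I K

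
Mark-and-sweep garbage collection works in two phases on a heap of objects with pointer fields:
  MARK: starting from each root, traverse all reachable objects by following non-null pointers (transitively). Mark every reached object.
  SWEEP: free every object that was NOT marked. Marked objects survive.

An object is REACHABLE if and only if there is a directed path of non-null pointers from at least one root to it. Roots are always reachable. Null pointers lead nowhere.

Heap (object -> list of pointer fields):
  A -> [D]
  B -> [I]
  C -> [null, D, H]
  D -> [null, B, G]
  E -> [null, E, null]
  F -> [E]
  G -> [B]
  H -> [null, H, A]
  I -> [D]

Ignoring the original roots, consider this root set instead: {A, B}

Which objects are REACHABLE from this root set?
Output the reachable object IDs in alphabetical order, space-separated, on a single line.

Answer: A B D G I

Derivation:
Roots: A B
Mark A: refs=D, marked=A
Mark B: refs=I, marked=A B
Mark D: refs=null B G, marked=A B D
Mark I: refs=D, marked=A B D I
Mark G: refs=B, marked=A B D G I
Unmarked (collected): C E F H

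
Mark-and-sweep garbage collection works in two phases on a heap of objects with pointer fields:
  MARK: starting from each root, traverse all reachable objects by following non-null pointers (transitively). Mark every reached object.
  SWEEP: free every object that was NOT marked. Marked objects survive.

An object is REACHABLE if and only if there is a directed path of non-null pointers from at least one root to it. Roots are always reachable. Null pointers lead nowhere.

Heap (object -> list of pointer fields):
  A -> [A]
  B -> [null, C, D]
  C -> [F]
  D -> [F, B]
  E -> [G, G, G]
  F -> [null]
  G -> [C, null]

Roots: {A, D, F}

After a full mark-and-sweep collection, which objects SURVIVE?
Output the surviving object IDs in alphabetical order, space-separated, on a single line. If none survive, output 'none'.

Answer: A B C D F

Derivation:
Roots: A D F
Mark A: refs=A, marked=A
Mark D: refs=F B, marked=A D
Mark F: refs=null, marked=A D F
Mark B: refs=null C D, marked=A B D F
Mark C: refs=F, marked=A B C D F
Unmarked (collected): E G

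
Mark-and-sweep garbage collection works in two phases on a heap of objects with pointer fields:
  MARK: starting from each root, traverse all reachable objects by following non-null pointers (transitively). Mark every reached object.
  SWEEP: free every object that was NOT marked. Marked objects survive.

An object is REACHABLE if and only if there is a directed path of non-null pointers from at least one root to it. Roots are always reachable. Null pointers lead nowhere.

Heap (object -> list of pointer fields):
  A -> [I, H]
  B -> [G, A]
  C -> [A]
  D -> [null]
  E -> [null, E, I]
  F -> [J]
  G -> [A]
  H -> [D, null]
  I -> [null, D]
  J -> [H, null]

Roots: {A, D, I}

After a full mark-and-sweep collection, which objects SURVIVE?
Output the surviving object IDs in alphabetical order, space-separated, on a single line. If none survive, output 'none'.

Answer: A D H I

Derivation:
Roots: A D I
Mark A: refs=I H, marked=A
Mark D: refs=null, marked=A D
Mark I: refs=null D, marked=A D I
Mark H: refs=D null, marked=A D H I
Unmarked (collected): B C E F G J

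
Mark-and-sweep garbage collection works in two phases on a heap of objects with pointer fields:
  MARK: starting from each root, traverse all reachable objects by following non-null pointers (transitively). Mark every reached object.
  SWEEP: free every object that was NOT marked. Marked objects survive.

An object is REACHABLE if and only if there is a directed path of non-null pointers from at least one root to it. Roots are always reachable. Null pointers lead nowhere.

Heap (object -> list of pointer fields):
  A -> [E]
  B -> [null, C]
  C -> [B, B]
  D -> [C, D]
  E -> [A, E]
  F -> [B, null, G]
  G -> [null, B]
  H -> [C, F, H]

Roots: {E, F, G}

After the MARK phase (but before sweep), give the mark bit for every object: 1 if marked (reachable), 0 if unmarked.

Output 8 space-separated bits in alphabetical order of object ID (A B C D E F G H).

Answer: 1 1 1 0 1 1 1 0

Derivation:
Roots: E F G
Mark E: refs=A E, marked=E
Mark F: refs=B null G, marked=E F
Mark G: refs=null B, marked=E F G
Mark A: refs=E, marked=A E F G
Mark B: refs=null C, marked=A B E F G
Mark C: refs=B B, marked=A B C E F G
Unmarked (collected): D H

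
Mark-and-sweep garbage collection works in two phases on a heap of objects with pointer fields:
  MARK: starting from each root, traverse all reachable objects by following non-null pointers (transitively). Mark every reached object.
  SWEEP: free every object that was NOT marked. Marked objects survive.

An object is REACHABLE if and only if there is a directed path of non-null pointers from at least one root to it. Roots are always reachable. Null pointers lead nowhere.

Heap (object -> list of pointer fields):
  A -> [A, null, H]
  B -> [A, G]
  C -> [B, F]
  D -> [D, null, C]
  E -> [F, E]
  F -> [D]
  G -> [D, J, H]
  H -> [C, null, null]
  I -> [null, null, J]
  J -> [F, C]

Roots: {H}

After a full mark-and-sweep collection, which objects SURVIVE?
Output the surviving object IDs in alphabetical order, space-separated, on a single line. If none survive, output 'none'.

Answer: A B C D F G H J

Derivation:
Roots: H
Mark H: refs=C null null, marked=H
Mark C: refs=B F, marked=C H
Mark B: refs=A G, marked=B C H
Mark F: refs=D, marked=B C F H
Mark A: refs=A null H, marked=A B C F H
Mark G: refs=D J H, marked=A B C F G H
Mark D: refs=D null C, marked=A B C D F G H
Mark J: refs=F C, marked=A B C D F G H J
Unmarked (collected): E I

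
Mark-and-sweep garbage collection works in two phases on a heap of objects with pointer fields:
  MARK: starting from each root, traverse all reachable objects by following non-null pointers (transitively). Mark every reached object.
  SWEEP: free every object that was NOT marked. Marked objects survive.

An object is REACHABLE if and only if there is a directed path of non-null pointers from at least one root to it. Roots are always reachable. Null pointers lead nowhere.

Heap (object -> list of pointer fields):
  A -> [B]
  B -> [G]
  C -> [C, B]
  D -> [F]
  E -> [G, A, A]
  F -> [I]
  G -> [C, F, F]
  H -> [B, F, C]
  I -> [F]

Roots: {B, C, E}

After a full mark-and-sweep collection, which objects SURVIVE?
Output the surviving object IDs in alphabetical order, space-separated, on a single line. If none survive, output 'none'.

Answer: A B C E F G I

Derivation:
Roots: B C E
Mark B: refs=G, marked=B
Mark C: refs=C B, marked=B C
Mark E: refs=G A A, marked=B C E
Mark G: refs=C F F, marked=B C E G
Mark A: refs=B, marked=A B C E G
Mark F: refs=I, marked=A B C E F G
Mark I: refs=F, marked=A B C E F G I
Unmarked (collected): D H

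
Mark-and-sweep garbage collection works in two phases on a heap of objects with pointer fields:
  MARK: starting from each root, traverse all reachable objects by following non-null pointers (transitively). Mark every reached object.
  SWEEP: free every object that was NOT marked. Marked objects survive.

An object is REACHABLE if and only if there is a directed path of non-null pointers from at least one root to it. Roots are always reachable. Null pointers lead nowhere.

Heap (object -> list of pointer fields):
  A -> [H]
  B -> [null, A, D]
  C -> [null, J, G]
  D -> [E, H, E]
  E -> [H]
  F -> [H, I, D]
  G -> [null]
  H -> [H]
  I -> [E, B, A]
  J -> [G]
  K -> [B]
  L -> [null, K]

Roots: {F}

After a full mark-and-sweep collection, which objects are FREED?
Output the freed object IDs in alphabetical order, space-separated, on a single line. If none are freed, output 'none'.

Roots: F
Mark F: refs=H I D, marked=F
Mark H: refs=H, marked=F H
Mark I: refs=E B A, marked=F H I
Mark D: refs=E H E, marked=D F H I
Mark E: refs=H, marked=D E F H I
Mark B: refs=null A D, marked=B D E F H I
Mark A: refs=H, marked=A B D E F H I
Unmarked (collected): C G J K L

Answer: C G J K L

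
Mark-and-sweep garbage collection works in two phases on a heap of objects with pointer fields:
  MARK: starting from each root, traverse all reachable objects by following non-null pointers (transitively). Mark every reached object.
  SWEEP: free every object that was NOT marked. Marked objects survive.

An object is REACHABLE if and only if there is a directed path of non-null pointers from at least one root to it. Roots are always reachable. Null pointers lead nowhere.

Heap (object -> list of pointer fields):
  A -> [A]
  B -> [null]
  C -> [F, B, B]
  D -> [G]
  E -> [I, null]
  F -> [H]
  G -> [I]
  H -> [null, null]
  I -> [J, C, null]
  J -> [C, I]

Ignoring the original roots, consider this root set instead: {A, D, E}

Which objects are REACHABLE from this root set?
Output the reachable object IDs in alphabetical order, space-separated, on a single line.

Answer: A B C D E F G H I J

Derivation:
Roots: A D E
Mark A: refs=A, marked=A
Mark D: refs=G, marked=A D
Mark E: refs=I null, marked=A D E
Mark G: refs=I, marked=A D E G
Mark I: refs=J C null, marked=A D E G I
Mark J: refs=C I, marked=A D E G I J
Mark C: refs=F B B, marked=A C D E G I J
Mark F: refs=H, marked=A C D E F G I J
Mark B: refs=null, marked=A B C D E F G I J
Mark H: refs=null null, marked=A B C D E F G H I J
Unmarked (collected): (none)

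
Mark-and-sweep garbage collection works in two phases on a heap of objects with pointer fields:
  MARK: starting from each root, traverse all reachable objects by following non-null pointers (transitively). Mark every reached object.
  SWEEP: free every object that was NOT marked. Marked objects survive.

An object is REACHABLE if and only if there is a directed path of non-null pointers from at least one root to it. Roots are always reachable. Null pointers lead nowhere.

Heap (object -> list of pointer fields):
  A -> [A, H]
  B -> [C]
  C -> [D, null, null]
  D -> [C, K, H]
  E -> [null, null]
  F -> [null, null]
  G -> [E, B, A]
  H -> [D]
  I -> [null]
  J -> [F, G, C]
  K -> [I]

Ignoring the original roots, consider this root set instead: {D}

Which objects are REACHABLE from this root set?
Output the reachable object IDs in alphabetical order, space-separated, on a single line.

Answer: C D H I K

Derivation:
Roots: D
Mark D: refs=C K H, marked=D
Mark C: refs=D null null, marked=C D
Mark K: refs=I, marked=C D K
Mark H: refs=D, marked=C D H K
Mark I: refs=null, marked=C D H I K
Unmarked (collected): A B E F G J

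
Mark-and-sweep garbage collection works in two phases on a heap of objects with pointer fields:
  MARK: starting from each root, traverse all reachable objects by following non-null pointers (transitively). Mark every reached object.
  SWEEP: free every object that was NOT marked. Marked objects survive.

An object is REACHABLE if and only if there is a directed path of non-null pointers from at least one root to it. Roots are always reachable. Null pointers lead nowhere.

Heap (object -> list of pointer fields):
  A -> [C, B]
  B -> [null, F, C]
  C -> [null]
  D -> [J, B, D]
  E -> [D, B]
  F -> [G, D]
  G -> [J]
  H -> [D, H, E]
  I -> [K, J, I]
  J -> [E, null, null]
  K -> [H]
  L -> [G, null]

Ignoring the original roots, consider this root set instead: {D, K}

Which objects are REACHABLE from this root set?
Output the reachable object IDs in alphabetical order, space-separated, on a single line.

Answer: B C D E F G H J K

Derivation:
Roots: D K
Mark D: refs=J B D, marked=D
Mark K: refs=H, marked=D K
Mark J: refs=E null null, marked=D J K
Mark B: refs=null F C, marked=B D J K
Mark H: refs=D H E, marked=B D H J K
Mark E: refs=D B, marked=B D E H J K
Mark F: refs=G D, marked=B D E F H J K
Mark C: refs=null, marked=B C D E F H J K
Mark G: refs=J, marked=B C D E F G H J K
Unmarked (collected): A I L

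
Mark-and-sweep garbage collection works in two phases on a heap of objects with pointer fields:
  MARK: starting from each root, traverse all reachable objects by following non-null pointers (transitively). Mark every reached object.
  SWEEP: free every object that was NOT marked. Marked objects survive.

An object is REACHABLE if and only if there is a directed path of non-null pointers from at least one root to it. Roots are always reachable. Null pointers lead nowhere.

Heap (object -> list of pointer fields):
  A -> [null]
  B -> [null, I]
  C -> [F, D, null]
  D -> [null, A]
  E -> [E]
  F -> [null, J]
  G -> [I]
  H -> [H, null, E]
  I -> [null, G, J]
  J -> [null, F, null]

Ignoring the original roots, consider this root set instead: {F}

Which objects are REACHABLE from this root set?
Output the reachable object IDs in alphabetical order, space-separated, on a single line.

Answer: F J

Derivation:
Roots: F
Mark F: refs=null J, marked=F
Mark J: refs=null F null, marked=F J
Unmarked (collected): A B C D E G H I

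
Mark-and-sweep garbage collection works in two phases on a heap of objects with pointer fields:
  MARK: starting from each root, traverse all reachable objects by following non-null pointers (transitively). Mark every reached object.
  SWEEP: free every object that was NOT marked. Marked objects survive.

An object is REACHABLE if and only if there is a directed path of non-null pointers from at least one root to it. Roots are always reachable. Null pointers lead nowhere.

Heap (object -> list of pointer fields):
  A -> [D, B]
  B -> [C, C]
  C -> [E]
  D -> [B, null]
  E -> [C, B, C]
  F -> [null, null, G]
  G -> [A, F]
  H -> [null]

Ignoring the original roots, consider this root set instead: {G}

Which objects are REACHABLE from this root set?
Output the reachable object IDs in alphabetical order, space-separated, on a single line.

Answer: A B C D E F G

Derivation:
Roots: G
Mark G: refs=A F, marked=G
Mark A: refs=D B, marked=A G
Mark F: refs=null null G, marked=A F G
Mark D: refs=B null, marked=A D F G
Mark B: refs=C C, marked=A B D F G
Mark C: refs=E, marked=A B C D F G
Mark E: refs=C B C, marked=A B C D E F G
Unmarked (collected): H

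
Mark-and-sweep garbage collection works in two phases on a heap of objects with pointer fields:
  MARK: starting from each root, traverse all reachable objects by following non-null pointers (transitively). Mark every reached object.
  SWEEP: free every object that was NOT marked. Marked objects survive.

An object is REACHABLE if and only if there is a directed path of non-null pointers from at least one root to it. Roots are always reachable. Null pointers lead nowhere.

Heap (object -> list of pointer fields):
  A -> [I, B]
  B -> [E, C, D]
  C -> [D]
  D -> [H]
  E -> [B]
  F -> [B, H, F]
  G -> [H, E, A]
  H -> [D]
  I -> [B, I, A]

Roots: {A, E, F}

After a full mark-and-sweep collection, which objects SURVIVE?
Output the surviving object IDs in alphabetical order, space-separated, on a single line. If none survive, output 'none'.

Roots: A E F
Mark A: refs=I B, marked=A
Mark E: refs=B, marked=A E
Mark F: refs=B H F, marked=A E F
Mark I: refs=B I A, marked=A E F I
Mark B: refs=E C D, marked=A B E F I
Mark H: refs=D, marked=A B E F H I
Mark C: refs=D, marked=A B C E F H I
Mark D: refs=H, marked=A B C D E F H I
Unmarked (collected): G

Answer: A B C D E F H I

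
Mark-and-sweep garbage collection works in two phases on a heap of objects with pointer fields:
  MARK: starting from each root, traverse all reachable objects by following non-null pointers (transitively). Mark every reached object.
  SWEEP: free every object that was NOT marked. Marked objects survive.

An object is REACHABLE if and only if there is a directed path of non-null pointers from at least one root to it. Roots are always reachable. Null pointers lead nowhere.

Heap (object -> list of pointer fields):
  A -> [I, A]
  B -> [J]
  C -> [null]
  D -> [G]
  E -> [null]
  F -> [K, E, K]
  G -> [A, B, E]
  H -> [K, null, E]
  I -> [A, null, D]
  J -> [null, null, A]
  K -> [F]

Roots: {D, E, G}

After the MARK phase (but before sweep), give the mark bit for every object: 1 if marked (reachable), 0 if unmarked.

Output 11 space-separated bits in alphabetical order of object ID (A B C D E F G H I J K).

Roots: D E G
Mark D: refs=G, marked=D
Mark E: refs=null, marked=D E
Mark G: refs=A B E, marked=D E G
Mark A: refs=I A, marked=A D E G
Mark B: refs=J, marked=A B D E G
Mark I: refs=A null D, marked=A B D E G I
Mark J: refs=null null A, marked=A B D E G I J
Unmarked (collected): C F H K

Answer: 1 1 0 1 1 0 1 0 1 1 0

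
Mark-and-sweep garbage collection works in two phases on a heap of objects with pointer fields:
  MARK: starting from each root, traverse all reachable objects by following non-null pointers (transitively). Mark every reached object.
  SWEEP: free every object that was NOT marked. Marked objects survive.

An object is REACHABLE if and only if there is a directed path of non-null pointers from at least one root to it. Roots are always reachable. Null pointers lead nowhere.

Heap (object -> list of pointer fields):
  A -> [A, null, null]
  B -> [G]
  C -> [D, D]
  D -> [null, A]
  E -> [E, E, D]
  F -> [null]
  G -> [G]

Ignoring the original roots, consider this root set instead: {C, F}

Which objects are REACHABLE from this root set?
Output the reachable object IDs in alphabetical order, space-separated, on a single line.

Answer: A C D F

Derivation:
Roots: C F
Mark C: refs=D D, marked=C
Mark F: refs=null, marked=C F
Mark D: refs=null A, marked=C D F
Mark A: refs=A null null, marked=A C D F
Unmarked (collected): B E G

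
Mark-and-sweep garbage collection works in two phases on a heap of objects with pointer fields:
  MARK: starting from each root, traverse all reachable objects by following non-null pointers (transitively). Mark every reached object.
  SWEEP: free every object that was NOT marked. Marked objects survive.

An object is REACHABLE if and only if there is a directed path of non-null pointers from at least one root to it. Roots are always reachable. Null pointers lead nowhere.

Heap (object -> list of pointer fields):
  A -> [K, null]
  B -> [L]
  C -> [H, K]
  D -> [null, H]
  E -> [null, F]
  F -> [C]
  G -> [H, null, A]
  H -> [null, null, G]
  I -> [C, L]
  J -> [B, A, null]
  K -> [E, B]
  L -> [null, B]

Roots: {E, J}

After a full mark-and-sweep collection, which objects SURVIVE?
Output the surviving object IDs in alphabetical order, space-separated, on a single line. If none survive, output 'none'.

Roots: E J
Mark E: refs=null F, marked=E
Mark J: refs=B A null, marked=E J
Mark F: refs=C, marked=E F J
Mark B: refs=L, marked=B E F J
Mark A: refs=K null, marked=A B E F J
Mark C: refs=H K, marked=A B C E F J
Mark L: refs=null B, marked=A B C E F J L
Mark K: refs=E B, marked=A B C E F J K L
Mark H: refs=null null G, marked=A B C E F H J K L
Mark G: refs=H null A, marked=A B C E F G H J K L
Unmarked (collected): D I

Answer: A B C E F G H J K L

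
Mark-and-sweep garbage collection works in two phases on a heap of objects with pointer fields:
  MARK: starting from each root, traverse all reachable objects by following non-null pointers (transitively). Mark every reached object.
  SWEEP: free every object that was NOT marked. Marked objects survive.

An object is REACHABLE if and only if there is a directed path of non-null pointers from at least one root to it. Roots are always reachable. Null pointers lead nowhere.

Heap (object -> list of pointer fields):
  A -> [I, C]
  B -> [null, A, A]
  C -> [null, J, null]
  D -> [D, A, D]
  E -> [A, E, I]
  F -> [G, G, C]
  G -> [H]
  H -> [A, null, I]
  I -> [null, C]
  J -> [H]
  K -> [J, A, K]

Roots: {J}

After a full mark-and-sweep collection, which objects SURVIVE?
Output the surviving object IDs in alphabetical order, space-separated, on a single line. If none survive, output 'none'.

Answer: A C H I J

Derivation:
Roots: J
Mark J: refs=H, marked=J
Mark H: refs=A null I, marked=H J
Mark A: refs=I C, marked=A H J
Mark I: refs=null C, marked=A H I J
Mark C: refs=null J null, marked=A C H I J
Unmarked (collected): B D E F G K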